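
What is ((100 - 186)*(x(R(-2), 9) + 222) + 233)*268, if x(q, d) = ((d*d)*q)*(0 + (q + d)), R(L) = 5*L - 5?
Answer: -173074132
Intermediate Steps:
R(L) = -5 + 5*L
x(q, d) = q*d²*(d + q) (x(q, d) = (d²*q)*(0 + (d + q)) = (q*d²)*(d + q) = q*d²*(d + q))
((100 - 186)*(x(R(-2), 9) + 222) + 233)*268 = ((100 - 186)*((-5 + 5*(-2))*9²*(9 + (-5 + 5*(-2))) + 222) + 233)*268 = (-86*((-5 - 10)*81*(9 + (-5 - 10)) + 222) + 233)*268 = (-86*(-15*81*(9 - 15) + 222) + 233)*268 = (-86*(-15*81*(-6) + 222) + 233)*268 = (-86*(7290 + 222) + 233)*268 = (-86*7512 + 233)*268 = (-646032 + 233)*268 = -645799*268 = -173074132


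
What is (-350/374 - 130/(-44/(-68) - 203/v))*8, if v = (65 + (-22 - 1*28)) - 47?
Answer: -111121320/711161 ≈ -156.25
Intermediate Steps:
v = -32 (v = (65 + (-22 - 28)) - 47 = (65 - 50) - 47 = 15 - 47 = -32)
(-350/374 - 130/(-44/(-68) - 203/v))*8 = (-350/374 - 130/(-44/(-68) - 203/(-32)))*8 = (-350*1/374 - 130/(-44*(-1/68) - 203*(-1/32)))*8 = (-175/187 - 130/(11/17 + 203/32))*8 = (-175/187 - 130/3803/544)*8 = (-175/187 - 130*544/3803)*8 = (-175/187 - 70720/3803)*8 = -13890165/711161*8 = -111121320/711161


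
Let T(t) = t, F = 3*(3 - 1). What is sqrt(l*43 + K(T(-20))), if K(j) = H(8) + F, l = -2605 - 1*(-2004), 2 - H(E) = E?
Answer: I*sqrt(25843) ≈ 160.76*I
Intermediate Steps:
H(E) = 2 - E
l = -601 (l = -2605 + 2004 = -601)
F = 6 (F = 3*2 = 6)
K(j) = 0 (K(j) = (2 - 1*8) + 6 = (2 - 8) + 6 = -6 + 6 = 0)
sqrt(l*43 + K(T(-20))) = sqrt(-601*43 + 0) = sqrt(-25843 + 0) = sqrt(-25843) = I*sqrt(25843)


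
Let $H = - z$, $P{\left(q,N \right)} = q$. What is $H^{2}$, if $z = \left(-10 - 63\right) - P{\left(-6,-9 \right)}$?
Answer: $4489$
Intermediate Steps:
$z = -67$ ($z = \left(-10 - 63\right) - -6 = \left(-10 - 63\right) + 6 = -73 + 6 = -67$)
$H = 67$ ($H = \left(-1\right) \left(-67\right) = 67$)
$H^{2} = 67^{2} = 4489$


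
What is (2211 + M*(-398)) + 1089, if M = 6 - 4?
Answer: 2504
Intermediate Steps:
M = 2
(2211 + M*(-398)) + 1089 = (2211 + 2*(-398)) + 1089 = (2211 - 796) + 1089 = 1415 + 1089 = 2504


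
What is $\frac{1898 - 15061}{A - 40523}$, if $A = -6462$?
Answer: $\frac{13163}{46985} \approx 0.28015$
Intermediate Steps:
$\frac{1898 - 15061}{A - 40523} = \frac{1898 - 15061}{-6462 - 40523} = - \frac{13163}{-46985} = \left(-13163\right) \left(- \frac{1}{46985}\right) = \frac{13163}{46985}$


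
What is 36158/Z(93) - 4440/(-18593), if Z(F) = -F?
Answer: -671872774/1729149 ≈ -388.56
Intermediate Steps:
36158/Z(93) - 4440/(-18593) = 36158/((-1*93)) - 4440/(-18593) = 36158/(-93) - 4440*(-1/18593) = 36158*(-1/93) + 4440/18593 = -36158/93 + 4440/18593 = -671872774/1729149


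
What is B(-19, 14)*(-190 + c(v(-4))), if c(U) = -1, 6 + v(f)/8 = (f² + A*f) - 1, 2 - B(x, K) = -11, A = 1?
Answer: -2483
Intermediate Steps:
B(x, K) = 13 (B(x, K) = 2 - 1*(-11) = 2 + 11 = 13)
v(f) = -56 + 8*f + 8*f² (v(f) = -48 + 8*((f² + 1*f) - 1) = -48 + 8*((f² + f) - 1) = -48 + 8*((f + f²) - 1) = -48 + 8*(-1 + f + f²) = -48 + (-8 + 8*f + 8*f²) = -56 + 8*f + 8*f²)
B(-19, 14)*(-190 + c(v(-4))) = 13*(-190 - 1) = 13*(-191) = -2483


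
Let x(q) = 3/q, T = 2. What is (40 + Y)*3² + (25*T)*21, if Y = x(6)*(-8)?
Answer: 1374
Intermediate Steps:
Y = -4 (Y = (3/6)*(-8) = (3*(⅙))*(-8) = (½)*(-8) = -4)
(40 + Y)*3² + (25*T)*21 = (40 - 4)*3² + (25*2)*21 = 36*9 + 50*21 = 324 + 1050 = 1374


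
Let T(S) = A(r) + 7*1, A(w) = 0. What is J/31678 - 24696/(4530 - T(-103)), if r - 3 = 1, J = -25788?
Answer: -449479506/71639797 ≈ -6.2742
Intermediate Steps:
r = 4 (r = 3 + 1 = 4)
T(S) = 7 (T(S) = 0 + 7*1 = 0 + 7 = 7)
J/31678 - 24696/(4530 - T(-103)) = -25788/31678 - 24696/(4530 - 1*7) = -25788*1/31678 - 24696/(4530 - 7) = -12894/15839 - 24696/4523 = -449479506/71639797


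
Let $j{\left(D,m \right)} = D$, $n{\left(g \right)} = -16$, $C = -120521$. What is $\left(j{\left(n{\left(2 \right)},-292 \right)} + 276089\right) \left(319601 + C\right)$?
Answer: $54960612840$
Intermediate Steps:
$\left(j{\left(n{\left(2 \right)},-292 \right)} + 276089\right) \left(319601 + C\right) = \left(-16 + 276089\right) \left(319601 - 120521\right) = 276073 \cdot 199080 = 54960612840$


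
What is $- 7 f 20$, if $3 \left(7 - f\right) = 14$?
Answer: $- \frac{980}{3} \approx -326.67$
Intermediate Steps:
$f = \frac{7}{3}$ ($f = 7 - \frac{14}{3} = \frac{7}{3} \approx 2.3333$)
$- 7 f 20 = \left(-7\right) \frac{7}{3} \cdot 20 = \left(- \frac{49}{3}\right) 20 = - \frac{980}{3}$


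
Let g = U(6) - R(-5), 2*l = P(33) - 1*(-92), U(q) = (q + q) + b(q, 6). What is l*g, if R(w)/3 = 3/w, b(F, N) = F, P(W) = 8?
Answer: 990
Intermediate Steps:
U(q) = 3*q (U(q) = (q + q) + q = 2*q + q = 3*q)
R(w) = 9/w (R(w) = 3*(3/w) = 9/w)
l = 50 (l = (8 - 1*(-92))/2 = (8 + 92)/2 = (½)*100 = 50)
g = 99/5 (g = 3*6 - 9/(-5) = 18 - 9*(-1)/5 = 18 - 1*(-9/5) = 18 + 9/5 = 99/5 ≈ 19.800)
l*g = 50*(99/5) = 990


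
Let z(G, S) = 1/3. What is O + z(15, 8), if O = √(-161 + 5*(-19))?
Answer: ⅓ + 16*I ≈ 0.33333 + 16.0*I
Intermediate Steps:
z(G, S) = ⅓
O = 16*I (O = √(-161 - 95) = √(-256) = 16*I ≈ 16.0*I)
O + z(15, 8) = 16*I + ⅓ = ⅓ + 16*I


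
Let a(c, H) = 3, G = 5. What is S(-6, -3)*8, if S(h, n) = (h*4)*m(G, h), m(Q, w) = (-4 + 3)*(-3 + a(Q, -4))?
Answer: 0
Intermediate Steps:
m(Q, w) = 0 (m(Q, w) = (-4 + 3)*(-3 + 3) = -1*0 = 0)
S(h, n) = 0 (S(h, n) = (h*4)*0 = (4*h)*0 = 0)
S(-6, -3)*8 = 0*8 = 0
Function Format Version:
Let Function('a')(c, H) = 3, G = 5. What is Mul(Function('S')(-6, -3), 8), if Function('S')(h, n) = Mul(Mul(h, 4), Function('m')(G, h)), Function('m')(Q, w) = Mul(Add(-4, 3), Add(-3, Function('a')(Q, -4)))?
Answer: 0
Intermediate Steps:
Function('m')(Q, w) = 0 (Function('m')(Q, w) = Mul(Add(-4, 3), Add(-3, 3)) = Mul(-1, 0) = 0)
Function('S')(h, n) = 0 (Function('S')(h, n) = Mul(Mul(h, 4), 0) = Mul(Mul(4, h), 0) = 0)
Mul(Function('S')(-6, -3), 8) = Mul(0, 8) = 0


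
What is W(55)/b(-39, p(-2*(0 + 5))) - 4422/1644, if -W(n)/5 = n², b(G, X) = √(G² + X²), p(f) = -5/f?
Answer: -737/274 - 6050*√6085/1217 ≈ -390.48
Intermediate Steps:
W(n) = -5*n²
W(55)/b(-39, p(-2*(0 + 5))) - 4422/1644 = (-5*55²)/(√((-39)² + (-5*(-1/(2*(0 + 5))))²)) - 4422/1644 = (-5*3025)/(√(1521 + (-5/((-2*5)))²)) - 4422*1/1644 = -15125/√(1521 + (-5/(-10))²) - 737/274 = -15125/√(1521 + (-5*(-⅒))²) - 737/274 = -15125/√(1521 + (½)²) - 737/274 = -15125/√(1521 + ¼) - 737/274 = -15125*2*√6085/6085 - 737/274 = -6050*√6085/1217 - 737/274 = -737/274 - 6050*√6085/1217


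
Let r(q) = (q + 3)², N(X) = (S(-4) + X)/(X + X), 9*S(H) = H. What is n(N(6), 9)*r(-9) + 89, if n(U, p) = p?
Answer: 413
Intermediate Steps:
S(H) = H/9
N(X) = (-4/9 + X)/(2*X) (N(X) = ((⅑)*(-4) + X)/(X + X) = (-4/9 + X)/((2*X)) = (-4/9 + X)*(1/(2*X)) = (-4/9 + X)/(2*X))
r(q) = (3 + q)²
n(N(6), 9)*r(-9) + 89 = 9*(3 - 9)² + 89 = 9*(-6)² + 89 = 9*36 + 89 = 324 + 89 = 413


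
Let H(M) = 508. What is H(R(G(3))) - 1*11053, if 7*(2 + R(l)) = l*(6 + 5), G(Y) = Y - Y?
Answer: -10545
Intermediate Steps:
G(Y) = 0
R(l) = -2 + 11*l/7 (R(l) = -2 + (l*(6 + 5))/7 = -2 + (l*11)/7 = -2 + (11*l)/7 = -2 + 11*l/7)
H(R(G(3))) - 1*11053 = 508 - 1*11053 = 508 - 11053 = -10545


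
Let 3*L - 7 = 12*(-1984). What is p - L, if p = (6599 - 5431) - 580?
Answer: 25565/3 ≈ 8521.7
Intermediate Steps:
p = 588 (p = 1168 - 580 = 588)
L = -23801/3 (L = 7/3 + (12*(-1984))/3 = 7/3 + (⅓)*(-23808) = 7/3 - 7936 = -23801/3 ≈ -7933.7)
p - L = 588 - 1*(-23801/3) = 588 + 23801/3 = 25565/3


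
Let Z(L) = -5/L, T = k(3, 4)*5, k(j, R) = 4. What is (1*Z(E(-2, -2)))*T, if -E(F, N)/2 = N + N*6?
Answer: -25/7 ≈ -3.5714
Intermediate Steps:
E(F, N) = -14*N (E(F, N) = -2*(N + N*6) = -2*(N + 6*N) = -14*N)
T = 20 (T = 4*5 = 20)
(1*Z(E(-2, -2)))*T = (1*(-5/((-14*(-2)))))*20 = (1*(-5/28))*20 = -5/28*20 = -25/7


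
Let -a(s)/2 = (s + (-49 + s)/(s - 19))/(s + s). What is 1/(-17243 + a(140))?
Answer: -2420/41730493 ≈ -5.7991e-5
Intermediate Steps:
a(s) = -(s + (-49 + s)/(-19 + s))/s (a(s) = -2*(s + (-49 + s)/(s - 19))/(s + s) = -2*(s + (-49 + s)/(-19 + s))/(2*s) = -2*(s + (-49 + s)/(-19 + s))*1/(2*s) = -(s + (-49 + s)/(-19 + s))/s)
1/(-17243 + a(140)) = 1/(-17243 + (49 - 1*140**2 + 18*140)/(140*(-19 + 140))) = 1/(-17243 + (1/140)*(49 - 1*19600 + 2520)/121) = 1/(-17243 + (1/140)*(1/121)*(49 - 19600 + 2520)) = 1/(-17243 + (1/140)*(1/121)*(-17031)) = 1/(-17243 - 2433/2420) = 1/(-41730493/2420) = -2420/41730493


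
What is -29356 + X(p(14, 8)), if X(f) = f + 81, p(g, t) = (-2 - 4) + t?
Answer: -29273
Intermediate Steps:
p(g, t) = -6 + t
X(f) = 81 + f
-29356 + X(p(14, 8)) = -29356 + (81 + (-6 + 8)) = -29356 + (81 + 2) = -29356 + 83 = -29273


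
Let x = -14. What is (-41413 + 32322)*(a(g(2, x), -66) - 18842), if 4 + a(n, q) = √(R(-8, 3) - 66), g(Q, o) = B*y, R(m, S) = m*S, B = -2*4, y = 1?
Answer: 171328986 - 27273*I*√10 ≈ 1.7133e+8 - 86245.0*I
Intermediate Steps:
B = -8
R(m, S) = S*m
g(Q, o) = -8 (g(Q, o) = -8*1 = -8)
a(n, q) = -4 + 3*I*√10 (a(n, q) = -4 + √(3*(-8) - 66) = -4 + √(-24 - 66) = -4 + √(-90) = -4 + 3*I*√10)
(-41413 + 32322)*(a(g(2, x), -66) - 18842) = (-41413 + 32322)*((-4 + 3*I*√10) - 18842) = -9091*(-18846 + 3*I*√10) = 171328986 - 27273*I*√10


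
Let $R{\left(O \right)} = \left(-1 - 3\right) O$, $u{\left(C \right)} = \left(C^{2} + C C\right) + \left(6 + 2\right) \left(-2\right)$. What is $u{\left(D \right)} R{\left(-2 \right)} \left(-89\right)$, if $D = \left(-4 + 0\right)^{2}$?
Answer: $-353152$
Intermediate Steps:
$D = 16$ ($D = \left(-4\right)^{2} = 16$)
$u{\left(C \right)} = -16 + 2 C^{2}$ ($u{\left(C \right)} = \left(C^{2} + C^{2}\right) + 8 \left(-2\right) = 2 C^{2} - 16 = -16 + 2 C^{2}$)
$R{\left(O \right)} = - 4 O$
$u{\left(D \right)} R{\left(-2 \right)} \left(-89\right) = \left(-16 + 2 \cdot 16^{2}\right) \left(\left(-4\right) \left(-2\right)\right) \left(-89\right) = \left(-16 + 2 \cdot 256\right) 8 \left(-89\right) = \left(-16 + 512\right) 8 \left(-89\right) = 496 \cdot 8 \left(-89\right) = 3968 \left(-89\right) = -353152$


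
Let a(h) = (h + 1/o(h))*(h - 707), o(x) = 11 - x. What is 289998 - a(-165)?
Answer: 3214705/22 ≈ 1.4612e+5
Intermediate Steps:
a(h) = (-707 + h)*(h + 1/(11 - h)) (a(h) = (h + 1/(11 - h))*(h - 707) = (h + 1/(11 - h))*(-707 + h) = (-707 + h)*(h + 1/(11 - h)))
289998 - a(-165) = 289998 - (707 - 1*(-165) - 165*(-707 - 165)*(-11 - 165))/(-11 - 165) = 289998 - (707 + 165 - 165*(-872)*(-176))/(-176) = 289998 - (-1)*(707 + 165 - 25322880)/176 = 289998 - (-1)*(-25322008)/176 = 289998 - 1*3165251/22 = 289998 - 3165251/22 = 3214705/22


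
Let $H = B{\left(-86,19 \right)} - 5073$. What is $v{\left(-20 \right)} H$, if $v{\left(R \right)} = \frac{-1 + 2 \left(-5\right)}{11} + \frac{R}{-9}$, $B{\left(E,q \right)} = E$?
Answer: $- \frac{56749}{9} \approx -6305.4$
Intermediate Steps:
$v{\left(R \right)} = -1 - \frac{R}{9}$ ($v{\left(R \right)} = \left(-1 - 10\right) \frac{1}{11} + R \left(- \frac{1}{9}\right) = \left(-11\right) \frac{1}{11} - \frac{R}{9} = -1 - \frac{R}{9}$)
$H = -5159$ ($H = -86 - 5073 = -5159$)
$v{\left(-20 \right)} H = \left(-1 - - \frac{20}{9}\right) \left(-5159\right) = \left(-1 + \frac{20}{9}\right) \left(-5159\right) = \frac{11}{9} \left(-5159\right) = - \frac{56749}{9}$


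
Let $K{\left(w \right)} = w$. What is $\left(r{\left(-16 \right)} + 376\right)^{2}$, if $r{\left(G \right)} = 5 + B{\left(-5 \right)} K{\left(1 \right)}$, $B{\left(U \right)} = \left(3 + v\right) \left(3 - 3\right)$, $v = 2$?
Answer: $145161$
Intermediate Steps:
$B{\left(U \right)} = 0$ ($B{\left(U \right)} = \left(3 + 2\right) \left(3 - 3\right) = 5 \cdot 0 = 0$)
$r{\left(G \right)} = 5$ ($r{\left(G \right)} = 5 + 0 \cdot 1 = 5 + 0 = 5$)
$\left(r{\left(-16 \right)} + 376\right)^{2} = \left(5 + 376\right)^{2} = 381^{2} = 145161$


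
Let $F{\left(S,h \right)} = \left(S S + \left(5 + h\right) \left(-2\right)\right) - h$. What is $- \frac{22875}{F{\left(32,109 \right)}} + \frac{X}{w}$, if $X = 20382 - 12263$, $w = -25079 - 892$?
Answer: $- \frac{199888126}{5947359} \approx -33.61$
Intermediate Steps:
$w = -25971$
$F{\left(S,h \right)} = -10 + S^{2} - 3 h$ ($F{\left(S,h \right)} = \left(S^{2} - \left(10 + 2 h\right)\right) - h = \left(-10 + S^{2} - 2 h\right) - h = -10 + S^{2} - 3 h$)
$X = 8119$
$- \frac{22875}{F{\left(32,109 \right)}} + \frac{X}{w} = - \frac{22875}{-10 + 32^{2} - 327} + \frac{8119}{-25971} = - \frac{22875}{-10 + 1024 - 327} + 8119 \left(- \frac{1}{25971}\right) = - \frac{22875}{687} - \frac{8119}{25971} = \left(-22875\right) \frac{1}{687} - \frac{8119}{25971} = - \frac{7625}{229} - \frac{8119}{25971} = - \frac{199888126}{5947359}$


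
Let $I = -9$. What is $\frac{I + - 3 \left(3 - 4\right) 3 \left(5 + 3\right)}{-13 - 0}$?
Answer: $- \frac{63}{13} \approx -4.8462$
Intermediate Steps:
$\frac{I + - 3 \left(3 - 4\right) 3 \left(5 + 3\right)}{-13 - 0} = \frac{-9 + - 3 \left(3 - 4\right) 3 \left(5 + 3\right)}{-13 - 0} = \frac{-9 + \left(-3\right) \left(-1\right) 3 \cdot 8}{-13 + 0} = \frac{-9 + 3 \cdot 24}{-13} = \left(-9 + 72\right) \left(- \frac{1}{13}\right) = 63 \left(- \frac{1}{13}\right) = - \frac{63}{13}$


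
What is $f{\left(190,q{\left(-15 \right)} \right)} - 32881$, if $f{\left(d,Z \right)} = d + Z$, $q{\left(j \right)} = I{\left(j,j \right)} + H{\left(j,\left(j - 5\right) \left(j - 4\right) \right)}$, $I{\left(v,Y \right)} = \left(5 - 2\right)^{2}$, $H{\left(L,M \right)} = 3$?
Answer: $-32679$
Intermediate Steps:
$I{\left(v,Y \right)} = 9$ ($I{\left(v,Y \right)} = 3^{2} = 9$)
$q{\left(j \right)} = 12$ ($q{\left(j \right)} = 9 + 3 = 12$)
$f{\left(d,Z \right)} = Z + d$
$f{\left(190,q{\left(-15 \right)} \right)} - 32881 = \left(12 + 190\right) - 32881 = 202 - 32881 = -32679$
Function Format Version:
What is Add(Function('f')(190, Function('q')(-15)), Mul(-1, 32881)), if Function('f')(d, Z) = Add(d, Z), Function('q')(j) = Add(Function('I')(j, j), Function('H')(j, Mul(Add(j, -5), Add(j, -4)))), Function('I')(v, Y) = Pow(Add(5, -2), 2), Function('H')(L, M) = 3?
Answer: -32679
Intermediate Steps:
Function('I')(v, Y) = 9 (Function('I')(v, Y) = Pow(3, 2) = 9)
Function('q')(j) = 12 (Function('q')(j) = Add(9, 3) = 12)
Function('f')(d, Z) = Add(Z, d)
Add(Function('f')(190, Function('q')(-15)), Mul(-1, 32881)) = Add(Add(12, 190), Mul(-1, 32881)) = Add(202, -32881) = -32679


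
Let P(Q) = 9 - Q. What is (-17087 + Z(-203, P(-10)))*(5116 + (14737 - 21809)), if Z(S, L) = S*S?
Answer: -47182632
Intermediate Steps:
Z(S, L) = S²
(-17087 + Z(-203, P(-10)))*(5116 + (14737 - 21809)) = (-17087 + (-203)²)*(5116 + (14737 - 21809)) = (-17087 + 41209)*(5116 - 7072) = 24122*(-1956) = -47182632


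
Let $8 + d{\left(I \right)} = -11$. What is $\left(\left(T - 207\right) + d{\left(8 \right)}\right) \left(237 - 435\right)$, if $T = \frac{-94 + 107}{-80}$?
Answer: $\frac{1791207}{40} \approx 44780.0$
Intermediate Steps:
$T = - \frac{13}{80}$ ($T = 13 \left(- \frac{1}{80}\right) = - \frac{13}{80} \approx -0.1625$)
$d{\left(I \right)} = -19$ ($d{\left(I \right)} = -8 - 11 = -19$)
$\left(\left(T - 207\right) + d{\left(8 \right)}\right) \left(237 - 435\right) = \left(\left(- \frac{13}{80} - 207\right) - 19\right) \left(237 - 435\right) = \left(\left(- \frac{13}{80} - 207\right) - 19\right) \left(-198\right) = \left(- \frac{16573}{80} - 19\right) \left(-198\right) = \left(- \frac{18093}{80}\right) \left(-198\right) = \frac{1791207}{40}$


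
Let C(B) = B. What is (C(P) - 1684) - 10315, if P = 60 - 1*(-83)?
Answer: -11856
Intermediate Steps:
P = 143 (P = 60 + 83 = 143)
(C(P) - 1684) - 10315 = (143 - 1684) - 10315 = -1541 - 10315 = -11856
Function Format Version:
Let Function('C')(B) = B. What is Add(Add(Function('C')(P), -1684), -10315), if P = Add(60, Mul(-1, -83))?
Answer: -11856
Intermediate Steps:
P = 143 (P = Add(60, 83) = 143)
Add(Add(Function('C')(P), -1684), -10315) = Add(Add(143, -1684), -10315) = Add(-1541, -10315) = -11856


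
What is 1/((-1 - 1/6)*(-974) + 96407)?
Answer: 3/292630 ≈ 1.0252e-5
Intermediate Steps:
1/((-1 - 1/6)*(-974) + 96407) = 1/((-1 + (⅙)*(-1))*(-974) + 96407) = 1/((-1 - ⅙)*(-974) + 96407) = 1/(-7/6*(-974) + 96407) = 1/(3409/3 + 96407) = 1/(292630/3) = 3/292630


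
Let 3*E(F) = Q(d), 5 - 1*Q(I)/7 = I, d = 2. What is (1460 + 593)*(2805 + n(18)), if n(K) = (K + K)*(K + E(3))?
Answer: 7606365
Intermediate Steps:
Q(I) = 35 - 7*I
E(F) = 7 (E(F) = (35 - 7*2)/3 = (35 - 14)/3 = (⅓)*21 = 7)
n(K) = 2*K*(7 + K) (n(K) = (K + K)*(K + 7) = (2*K)*(7 + K) = 2*K*(7 + K))
(1460 + 593)*(2805 + n(18)) = (1460 + 593)*(2805 + 2*18*(7 + 18)) = 2053*(2805 + 2*18*25) = 2053*(2805 + 900) = 2053*3705 = 7606365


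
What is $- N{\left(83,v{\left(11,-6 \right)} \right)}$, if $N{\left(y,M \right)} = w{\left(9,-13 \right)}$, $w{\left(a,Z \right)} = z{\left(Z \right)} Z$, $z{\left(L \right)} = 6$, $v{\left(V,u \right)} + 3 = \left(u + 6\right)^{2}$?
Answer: $78$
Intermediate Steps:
$v{\left(V,u \right)} = -3 + \left(6 + u\right)^{2}$ ($v{\left(V,u \right)} = -3 + \left(u + 6\right)^{2} = -3 + \left(6 + u\right)^{2}$)
$w{\left(a,Z \right)} = 6 Z$
$N{\left(y,M \right)} = -78$ ($N{\left(y,M \right)} = 6 \left(-13\right) = -78$)
$- N{\left(83,v{\left(11,-6 \right)} \right)} = \left(-1\right) \left(-78\right) = 78$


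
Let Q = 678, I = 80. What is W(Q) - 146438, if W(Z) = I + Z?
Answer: -145680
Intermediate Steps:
W(Z) = 80 + Z
W(Q) - 146438 = (80 + 678) - 146438 = 758 - 146438 = -145680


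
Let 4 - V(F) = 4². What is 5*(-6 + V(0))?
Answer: -90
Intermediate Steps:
V(F) = -12 (V(F) = 4 - 1*4² = 4 - 1*16 = 4 - 16 = -12)
5*(-6 + V(0)) = 5*(-6 - 12) = 5*(-18) = -90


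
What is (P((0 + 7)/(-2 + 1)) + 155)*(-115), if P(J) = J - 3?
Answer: -16675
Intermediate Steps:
P(J) = -3 + J
(P((0 + 7)/(-2 + 1)) + 155)*(-115) = ((-3 + (0 + 7)/(-2 + 1)) + 155)*(-115) = ((-3 + 7/(-1)) + 155)*(-115) = ((-3 + 7*(-1)) + 155)*(-115) = ((-3 - 7) + 155)*(-115) = (-10 + 155)*(-115) = 145*(-115) = -16675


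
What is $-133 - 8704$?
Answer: $-8837$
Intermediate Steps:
$-133 - 8704 = -8837$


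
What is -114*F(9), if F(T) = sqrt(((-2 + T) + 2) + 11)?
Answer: -228*sqrt(5) ≈ -509.82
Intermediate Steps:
F(T) = sqrt(11 + T) (F(T) = sqrt(T + 11) = sqrt(11 + T))
-114*F(9) = -114*sqrt(11 + 9) = -228*sqrt(5)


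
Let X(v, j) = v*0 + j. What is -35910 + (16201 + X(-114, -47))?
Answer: -19756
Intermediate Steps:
X(v, j) = j (X(v, j) = 0 + j = j)
-35910 + (16201 + X(-114, -47)) = -35910 + (16201 - 47) = -35910 + 16154 = -19756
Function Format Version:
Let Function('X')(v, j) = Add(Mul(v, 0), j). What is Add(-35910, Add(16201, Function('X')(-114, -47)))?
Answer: -19756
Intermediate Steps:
Function('X')(v, j) = j (Function('X')(v, j) = Add(0, j) = j)
Add(-35910, Add(16201, Function('X')(-114, -47))) = Add(-35910, Add(16201, -47)) = Add(-35910, 16154) = -19756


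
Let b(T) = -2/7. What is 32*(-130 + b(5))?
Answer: -29184/7 ≈ -4169.1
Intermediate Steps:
b(T) = -2/7 (b(T) = -2*⅐ = -2/7)
32*(-130 + b(5)) = 32*(-130 - 2/7) = 32*(-912/7) = -29184/7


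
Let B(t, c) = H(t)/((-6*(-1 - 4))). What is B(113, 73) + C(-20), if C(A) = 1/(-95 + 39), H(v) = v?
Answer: 3149/840 ≈ 3.7488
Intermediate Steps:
C(A) = -1/56 (C(A) = 1/(-56) = -1/56)
B(t, c) = t/30 (B(t, c) = t/((-6*(-1 - 4))) = t/((-6*(-5))) = t/30)
B(113, 73) + C(-20) = (1/30)*113 - 1/56 = 113/30 - 1/56 = 3149/840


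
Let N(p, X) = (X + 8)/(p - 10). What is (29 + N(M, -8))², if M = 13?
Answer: 841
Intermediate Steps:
N(p, X) = (8 + X)/(-10 + p)
(29 + N(M, -8))² = (29 + (8 - 8)/(-10 + 13))² = (29 + 0/3)² = (29 + (⅓)*0)² = (29 + 0)² = 29² = 841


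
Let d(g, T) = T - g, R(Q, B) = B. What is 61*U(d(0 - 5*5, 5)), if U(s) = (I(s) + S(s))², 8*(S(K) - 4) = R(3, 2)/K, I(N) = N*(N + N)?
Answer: 2858705425021/14400 ≈ 1.9852e+8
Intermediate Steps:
I(N) = 2*N² (I(N) = N*(2*N) = 2*N²)
S(K) = 4 + 1/(4*K) (S(K) = 4 + (2/K)/8 = 4 + 1/(4*K))
U(s) = (4 + 2*s² + 1/(4*s))² (U(s) = (2*s² + (4 + 1/(4*s)))² = (4 + 2*s² + 1/(4*s))²)
61*U(d(0 - 5*5, 5)) = 61*((1 + 8*(5 - (0 - 5*5))³ + 16*(5 - (0 - 5*5)))²/(16*(5 - (0 - 5*5))²)) = 61*((1 + 8*(5 - (0 - 25))³ + 16*(5 - (0 - 25)))²/(16*(5 - (0 - 25))²)) = 61*((1 + 8*(5 - 1*(-25))³ + 16*(5 - 1*(-25)))²/(16*(5 - 1*(-25))²)) = 61*((1 + 8*(5 + 25)³ + 16*(5 + 25))²/(16*(5 + 25)²)) = 61*((1/16)*(1 + 8*30³ + 16*30)²/30²) = 61*((1/16)*(1/900)*(1 + 8*27000 + 480)²) = 61*((1/16)*(1/900)*(1 + 216000 + 480)²) = 61*((1/16)*(1/900)*216481²) = 61*((1/16)*(1/900)*46864023361) = 61*(46864023361/14400) = 2858705425021/14400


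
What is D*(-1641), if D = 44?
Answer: -72204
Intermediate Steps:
D*(-1641) = 44*(-1641) = -72204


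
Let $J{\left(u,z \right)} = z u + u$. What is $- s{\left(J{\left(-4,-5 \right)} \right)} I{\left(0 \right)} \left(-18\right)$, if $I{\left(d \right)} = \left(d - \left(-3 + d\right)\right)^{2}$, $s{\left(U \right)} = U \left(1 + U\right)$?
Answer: $44064$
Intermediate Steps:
$J{\left(u,z \right)} = u + u z$ ($J{\left(u,z \right)} = u z + u = u + u z$)
$I{\left(d \right)} = 9$ ($I{\left(d \right)} = 3^{2} = 9$)
$- s{\left(J{\left(-4,-5 \right)} \right)} I{\left(0 \right)} \left(-18\right) = - - 4 \left(1 - 5\right) \left(1 - 4 \left(1 - 5\right)\right) 9 \left(-18\right) = - \left(-4\right) \left(-4\right) \left(1 - -16\right) 9 \left(-18\right) = - 16 \left(1 + 16\right) 9 \left(-18\right) = - 16 \cdot 17 \cdot 9 \left(-18\right) = - 272 \cdot 9 \left(-18\right) = - 2448 \left(-18\right) = \left(-1\right) \left(-44064\right) = 44064$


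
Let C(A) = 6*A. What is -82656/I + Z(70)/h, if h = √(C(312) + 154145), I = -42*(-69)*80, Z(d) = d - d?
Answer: -41/115 ≈ -0.35652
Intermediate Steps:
Z(d) = 0
I = 231840 (I = 2898*80 = 231840)
h = √156017 (h = √(6*312 + 154145) = √(1872 + 154145) = √156017 ≈ 394.99)
-82656/I + Z(70)/h = -82656/231840 + 0/(√156017) = -82656*1/231840 + 0*(√156017/156017) = -41/115 + 0 = -41/115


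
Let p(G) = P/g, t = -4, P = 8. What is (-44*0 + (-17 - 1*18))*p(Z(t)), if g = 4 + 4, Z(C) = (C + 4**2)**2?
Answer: -35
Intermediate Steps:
Z(C) = (16 + C)**2 (Z(C) = (C + 16)**2 = (16 + C)**2)
g = 8
p(G) = 1 (p(G) = 8/8 = 8*(1/8) = 1)
(-44*0 + (-17 - 1*18))*p(Z(t)) = (-44*0 + (-17 - 1*18))*1 = (0 + (-17 - 18))*1 = (0 - 35)*1 = -35*1 = -35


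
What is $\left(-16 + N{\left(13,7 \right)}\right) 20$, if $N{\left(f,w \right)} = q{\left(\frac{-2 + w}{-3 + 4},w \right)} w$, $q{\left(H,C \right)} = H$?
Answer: $380$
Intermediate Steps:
$N{\left(f,w \right)} = w \left(-2 + w\right)$ ($N{\left(f,w \right)} = \frac{-2 + w}{-3 + 4} w = \frac{-2 + w}{1} w = \left(-2 + w\right) 1 w = \left(-2 + w\right) w = w \left(-2 + w\right)$)
$\left(-16 + N{\left(13,7 \right)}\right) 20 = \left(-16 + 7 \left(-2 + 7\right)\right) 20 = \left(-16 + 7 \cdot 5\right) 20 = \left(-16 + 35\right) 20 = 19 \cdot 20 = 380$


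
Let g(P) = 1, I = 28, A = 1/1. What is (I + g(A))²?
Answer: 841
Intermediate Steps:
A = 1 (A = 1*1 = 1)
(I + g(A))² = (28 + 1)² = 29² = 841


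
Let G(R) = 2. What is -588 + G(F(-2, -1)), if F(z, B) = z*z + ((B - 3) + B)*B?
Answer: -586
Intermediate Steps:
F(z, B) = z**2 + B*(-3 + 2*B) (F(z, B) = z**2 + ((-3 + B) + B)*B = z**2 + (-3 + 2*B)*B = z**2 + B*(-3 + 2*B))
-588 + G(F(-2, -1)) = -588 + 2 = -586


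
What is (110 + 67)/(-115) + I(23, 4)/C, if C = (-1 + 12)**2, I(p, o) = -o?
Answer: -21877/13915 ≈ -1.5722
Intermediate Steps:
C = 121 (C = 11**2 = 121)
(110 + 67)/(-115) + I(23, 4)/C = (110 + 67)/(-115) - 1*4/121 = 177*(-1/115) - 4*1/121 = -177/115 - 4/121 = -21877/13915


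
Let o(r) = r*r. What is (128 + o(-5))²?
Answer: 23409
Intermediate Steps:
o(r) = r²
(128 + o(-5))² = (128 + (-5)²)² = (128 + 25)² = 153² = 23409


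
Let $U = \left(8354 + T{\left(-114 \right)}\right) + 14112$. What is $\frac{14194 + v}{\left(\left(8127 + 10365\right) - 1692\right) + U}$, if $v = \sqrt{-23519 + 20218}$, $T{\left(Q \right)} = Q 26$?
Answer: $\frac{7097}{18151} + \frac{i \sqrt{3301}}{36302} \approx 0.391 + 0.0015827 i$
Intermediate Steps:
$T{\left(Q \right)} = 26 Q$
$v = i \sqrt{3301}$ ($v = \sqrt{-3301} = i \sqrt{3301} \approx 57.454 i$)
$U = 19502$ ($U = \left(8354 + 26 \left(-114\right)\right) + 14112 = \left(8354 - 2964\right) + 14112 = 5390 + 14112 = 19502$)
$\frac{14194 + v}{\left(\left(8127 + 10365\right) - 1692\right) + U} = \frac{14194 + i \sqrt{3301}}{\left(\left(8127 + 10365\right) - 1692\right) + 19502} = \frac{14194 + i \sqrt{3301}}{\left(18492 - 1692\right) + 19502} = \frac{14194 + i \sqrt{3301}}{16800 + 19502} = \frac{14194 + i \sqrt{3301}}{36302} = \left(14194 + i \sqrt{3301}\right) \frac{1}{36302} = \frac{7097}{18151} + \frac{i \sqrt{3301}}{36302}$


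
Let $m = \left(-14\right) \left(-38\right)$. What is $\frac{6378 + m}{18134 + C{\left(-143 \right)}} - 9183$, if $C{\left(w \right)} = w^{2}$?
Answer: $- \frac{354300779}{38583} \approx -9182.8$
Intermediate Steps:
$m = 532$
$\frac{6378 + m}{18134 + C{\left(-143 \right)}} - 9183 = \frac{6378 + 532}{18134 + \left(-143\right)^{2}} - 9183 = \frac{6910}{18134 + 20449} - 9183 = \frac{6910}{38583} - 9183 = - \frac{354300779}{38583}$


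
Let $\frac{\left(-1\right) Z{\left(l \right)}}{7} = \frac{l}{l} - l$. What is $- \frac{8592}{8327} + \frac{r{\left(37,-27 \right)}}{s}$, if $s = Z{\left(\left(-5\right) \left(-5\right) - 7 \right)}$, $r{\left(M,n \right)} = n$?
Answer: $- \frac{1247277}{990913} \approx -1.2587$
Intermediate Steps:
$Z{\left(l \right)} = -7 + 7 l$ ($Z{\left(l \right)} = - 7 \left(\frac{l}{l} - l\right) = - 7 \left(1 - l\right) = -7 + 7 l$)
$s = 119$ ($s = -7 + 7 \left(\left(-5\right) \left(-5\right) - 7\right) = -7 + 7 \left(25 - 7\right) = -7 + 7 \cdot 18 = -7 + 126 = 119$)
$- \frac{8592}{8327} + \frac{r{\left(37,-27 \right)}}{s} = - \frac{8592}{8327} - \frac{27}{119} = - \frac{1247277}{990913}$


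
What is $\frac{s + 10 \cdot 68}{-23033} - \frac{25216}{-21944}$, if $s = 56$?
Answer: $\frac{70581168}{63179519} \approx 1.1172$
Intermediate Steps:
$\frac{s + 10 \cdot 68}{-23033} - \frac{25216}{-21944} = \frac{56 + 10 \cdot 68}{-23033} - \frac{25216}{-21944} = \left(56 + 680\right) \left(- \frac{1}{23033}\right) - - \frac{3152}{2743} = 736 \left(- \frac{1}{23033}\right) + \frac{3152}{2743} = - \frac{736}{23033} + \frac{3152}{2743} = \frac{70581168}{63179519}$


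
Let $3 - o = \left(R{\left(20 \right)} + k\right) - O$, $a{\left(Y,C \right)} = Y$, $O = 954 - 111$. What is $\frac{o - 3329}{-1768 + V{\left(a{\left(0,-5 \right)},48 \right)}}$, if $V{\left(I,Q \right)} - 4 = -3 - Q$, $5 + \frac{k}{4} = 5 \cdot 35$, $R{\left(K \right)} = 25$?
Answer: $\frac{3188}{1815} \approx 1.7565$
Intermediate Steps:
$O = 843$
$k = 680$ ($k = -20 + 4 \cdot 5 \cdot 35 = -20 + 4 \cdot 175 = -20 + 700 = 680$)
$V{\left(I,Q \right)} = 1 - Q$ ($V{\left(I,Q \right)} = 4 - \left(3 + Q\right) = 1 - Q$)
$o = 141$ ($o = 3 - \left(\left(25 + 680\right) - 843\right) = 3 - \left(705 - 843\right) = 3 - -138 = 3 + 138 = 141$)
$\frac{o - 3329}{-1768 + V{\left(a{\left(0,-5 \right)},48 \right)}} = \frac{141 - 3329}{-1768 + \left(1 - 48\right)} = - \frac{3188}{-1768 + \left(1 - 48\right)} = - \frac{3188}{-1768 - 47} = - \frac{3188}{-1815} = \left(-3188\right) \left(- \frac{1}{1815}\right) = \frac{3188}{1815}$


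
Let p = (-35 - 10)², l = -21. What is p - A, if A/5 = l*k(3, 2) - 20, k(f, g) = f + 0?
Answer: 2440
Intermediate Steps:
k(f, g) = f
A = -415 (A = 5*(-21*3 - 20) = 5*(-63 - 20) = 5*(-83) = -415)
p = 2025 (p = (-45)² = 2025)
p - A = 2025 - 1*(-415) = 2025 + 415 = 2440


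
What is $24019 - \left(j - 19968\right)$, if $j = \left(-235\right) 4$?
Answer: $44927$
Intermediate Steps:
$j = -940$
$24019 - \left(j - 19968\right) = 24019 - \left(-940 - 19968\right) = 24019 - -20908 = 24019 + 20908 = 44927$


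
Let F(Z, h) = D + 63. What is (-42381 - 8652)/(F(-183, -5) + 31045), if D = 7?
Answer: -51033/31115 ≈ -1.6401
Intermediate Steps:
F(Z, h) = 70 (F(Z, h) = 7 + 63 = 70)
(-42381 - 8652)/(F(-183, -5) + 31045) = (-42381 - 8652)/(70 + 31045) = -51033/31115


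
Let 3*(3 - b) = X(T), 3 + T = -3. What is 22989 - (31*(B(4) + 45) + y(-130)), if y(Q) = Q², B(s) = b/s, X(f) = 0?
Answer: 18683/4 ≈ 4670.8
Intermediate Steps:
T = -6 (T = -3 - 3 = -6)
b = 3 (b = 3 - ⅓*0 = 3 + 0 = 3)
B(s) = 3/s
22989 - (31*(B(4) + 45) + y(-130)) = 22989 - (31*(3/4 + 45) + (-130)²) = 22989 - (31*(3*(¼) + 45) + 16900) = 22989 - (31*(¾ + 45) + 16900) = 22989 - (31*(183/4) + 16900) = 22989 - (5673/4 + 16900) = 22989 - 1*73273/4 = 22989 - 73273/4 = 18683/4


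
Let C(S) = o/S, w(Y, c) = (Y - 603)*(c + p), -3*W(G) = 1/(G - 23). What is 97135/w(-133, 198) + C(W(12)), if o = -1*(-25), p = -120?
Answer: 47264465/57408 ≈ 823.31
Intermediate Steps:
W(G) = -1/(3*(-23 + G)) (W(G) = -1/(3*(G - 23)) = -1/(3*(-23 + G)))
o = 25
w(Y, c) = (-603 + Y)*(-120 + c) (w(Y, c) = (Y - 603)*(c - 120) = (-603 + Y)*(-120 + c))
C(S) = 25/S
97135/w(-133, 198) + C(W(12)) = 97135/(72360 - 603*198 - 120*(-133) - 133*198) + 25/((-1/(-69 + 3*12))) = 97135/(72360 - 119394 + 15960 - 26334) + 25/((-1/(-69 + 36))) = 97135/(-57408) + 25/((-1/(-33))) = 97135*(-1/57408) + 25/((-1*(-1/33))) = -97135/57408 + 25/(1/33) = -97135/57408 + 25*33 = -97135/57408 + 825 = 47264465/57408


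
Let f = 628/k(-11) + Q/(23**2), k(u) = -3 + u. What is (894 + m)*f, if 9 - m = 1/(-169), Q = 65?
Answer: -25279667808/625807 ≈ -40395.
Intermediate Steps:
m = 1522/169 (m = 9 - 1/(-169) = 9 - 1*(-1/169) = 9 + 1/169 = 1522/169 ≈ 9.0059)
f = -165651/3703 (f = 628/(-3 - 11) + 65/(23**2) = 628/(-14) + 65/529 = 628*(-1/14) + 65*(1/529) = -314/7 + 65/529 = -165651/3703 ≈ -44.734)
(894 + m)*f = (894 + 1522/169)*(-165651/3703) = (152608/169)*(-165651/3703) = -25279667808/625807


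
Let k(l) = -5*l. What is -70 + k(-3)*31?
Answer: 395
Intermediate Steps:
-70 + k(-3)*31 = -70 - 5*(-3)*31 = -70 + 15*31 = -70 + 465 = 395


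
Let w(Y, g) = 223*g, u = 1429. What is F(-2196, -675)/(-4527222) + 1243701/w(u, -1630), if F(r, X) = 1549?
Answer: -1407768393658/411399981195 ≈ -3.4219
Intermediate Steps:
F(-2196, -675)/(-4527222) + 1243701/w(u, -1630) = 1549/(-4527222) + 1243701/((223*(-1630))) = 1549*(-1/4527222) + 1243701/(-363490) = -1549/4527222 + 1243701*(-1/363490) = -1549/4527222 - 1243701/363490 = -1407768393658/411399981195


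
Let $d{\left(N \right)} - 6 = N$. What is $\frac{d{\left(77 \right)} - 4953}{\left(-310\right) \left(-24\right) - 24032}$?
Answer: $\frac{2435}{8296} \approx 0.29351$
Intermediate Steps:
$d{\left(N \right)} = 6 + N$
$\frac{d{\left(77 \right)} - 4953}{\left(-310\right) \left(-24\right) - 24032} = \frac{\left(6 + 77\right) - 4953}{\left(-310\right) \left(-24\right) - 24032} = \frac{83 - 4953}{7440 - 24032} = - \frac{4870}{-16592} = \left(-4870\right) \left(- \frac{1}{16592}\right) = \frac{2435}{8296}$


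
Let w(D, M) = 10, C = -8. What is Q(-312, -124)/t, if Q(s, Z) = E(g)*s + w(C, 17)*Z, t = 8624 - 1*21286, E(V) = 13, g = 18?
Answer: 2648/6331 ≈ 0.41826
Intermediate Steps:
t = -12662 (t = 8624 - 21286 = -12662)
Q(s, Z) = 10*Z + 13*s (Q(s, Z) = 13*s + 10*Z = 10*Z + 13*s)
Q(-312, -124)/t = (10*(-124) + 13*(-312))/(-12662) = (-1240 - 4056)*(-1/12662) = -5296*(-1/12662) = 2648/6331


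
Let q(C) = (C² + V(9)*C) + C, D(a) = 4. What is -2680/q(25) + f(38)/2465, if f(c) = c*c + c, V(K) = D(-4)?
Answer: -109894/36975 ≈ -2.9721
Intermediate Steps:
V(K) = 4
f(c) = c + c² (f(c) = c² + c = c + c²)
q(C) = C² + 5*C (q(C) = (C² + 4*C) + C = C² + 5*C)
-2680/q(25) + f(38)/2465 = -2680*1/(25*(5 + 25)) + (38*(1 + 38))/2465 = -2680/(25*30) + (38*39)*(1/2465) = -2680/750 + 1482*(1/2465) = -2680*1/750 + 1482/2465 = -268/75 + 1482/2465 = -109894/36975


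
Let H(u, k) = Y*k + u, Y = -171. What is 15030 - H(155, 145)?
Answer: 39670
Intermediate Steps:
H(u, k) = u - 171*k (H(u, k) = -171*k + u = u - 171*k)
15030 - H(155, 145) = 15030 - (155 - 171*145) = 15030 - (155 - 24795) = 15030 - 1*(-24640) = 15030 + 24640 = 39670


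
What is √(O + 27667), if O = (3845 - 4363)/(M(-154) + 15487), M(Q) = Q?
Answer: √6504528353469/15333 ≈ 166.33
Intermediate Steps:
O = -518/15333 (O = (3845 - 4363)/(-154 + 15487) = -518/15333 ≈ -0.033783)
√(O + 27667) = √(-518/15333 + 27667) = √(424217593/15333) = √6504528353469/15333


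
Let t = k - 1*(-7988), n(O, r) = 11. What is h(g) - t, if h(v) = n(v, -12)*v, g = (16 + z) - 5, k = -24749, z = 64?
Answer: 17586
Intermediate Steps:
g = 75 (g = (16 + 64) - 5 = 80 - 5 = 75)
h(v) = 11*v
t = -16761 (t = -24749 - 1*(-7988) = -24749 + 7988 = -16761)
h(g) - t = 11*75 - 1*(-16761) = 825 + 16761 = 17586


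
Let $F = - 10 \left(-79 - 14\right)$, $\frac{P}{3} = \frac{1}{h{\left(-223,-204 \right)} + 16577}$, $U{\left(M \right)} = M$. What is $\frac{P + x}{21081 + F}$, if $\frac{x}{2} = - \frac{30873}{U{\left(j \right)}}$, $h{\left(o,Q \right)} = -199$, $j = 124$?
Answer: $- \frac{42136484}{1862563483} \approx -0.022623$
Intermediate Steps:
$P = \frac{3}{16378}$ ($P = \frac{3}{-199 + 16577} = \frac{3}{16378} \approx 0.00018317$)
$x = - \frac{30873}{62}$ ($x = 2 \left(- \frac{30873}{124}\right) = - \frac{30873}{62} \approx -497.95$)
$F = 930$ ($F = \left(-10\right) \left(-93\right) = 930$)
$\frac{P + x}{21081 + F} = \frac{\frac{3}{16378} - \frac{30873}{62}}{21081 + 930} = - \frac{126409452}{253859 \cdot 22011} = \left(- \frac{126409452}{253859}\right) \frac{1}{22011} = - \frac{42136484}{1862563483}$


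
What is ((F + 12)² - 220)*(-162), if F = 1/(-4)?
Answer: 106191/8 ≈ 13274.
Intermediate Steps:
F = -¼ ≈ -0.25000
((F + 12)² - 220)*(-162) = ((-¼ + 12)² - 220)*(-162) = ((47/4)² - 220)*(-162) = (2209/16 - 220)*(-162) = -1311/16*(-162) = 106191/8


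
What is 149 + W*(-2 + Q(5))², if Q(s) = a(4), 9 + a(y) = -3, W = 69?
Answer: 13673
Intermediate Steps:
a(y) = -12 (a(y) = -9 - 3 = -12)
Q(s) = -12
149 + W*(-2 + Q(5))² = 149 + 69*(-2 - 12)² = 149 + 69*(-14)² = 149 + 69*196 = 149 + 13524 = 13673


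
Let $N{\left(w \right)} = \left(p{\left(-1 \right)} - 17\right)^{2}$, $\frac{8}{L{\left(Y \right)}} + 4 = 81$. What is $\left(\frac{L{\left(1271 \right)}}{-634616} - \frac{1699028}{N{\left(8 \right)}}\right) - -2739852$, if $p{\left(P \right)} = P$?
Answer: $\frac{1352981530622564}{494762499} \approx 2.7346 \cdot 10^{6}$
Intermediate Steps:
$L{\left(Y \right)} = \frac{8}{77}$ ($L{\left(Y \right)} = \frac{8}{-4 + 81} = \frac{8}{77}$)
$N{\left(w \right)} = 324$ ($N{\left(w \right)} = \left(-1 - 17\right)^{2} = \left(-18\right)^{2} = 324$)
$\left(\frac{L{\left(1271 \right)}}{-634616} - \frac{1699028}{N{\left(8 \right)}}\right) - -2739852 = \left(\frac{8}{77 \left(-634616\right)} - \frac{1699028}{324}\right) - -2739852 = \left(\frac{8}{77} \left(- \frac{1}{634616}\right) - \frac{424757}{81}\right) + 2739852 = \left(- \frac{1}{6108179} - \frac{424757}{81}\right) + 2739852 = - \frac{2594491787584}{494762499} + 2739852 = \frac{1352981530622564}{494762499}$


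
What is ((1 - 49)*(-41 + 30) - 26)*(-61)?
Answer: -30622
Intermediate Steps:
((1 - 49)*(-41 + 30) - 26)*(-61) = (-48*(-11) - 26)*(-61) = (528 - 26)*(-61) = 502*(-61) = -30622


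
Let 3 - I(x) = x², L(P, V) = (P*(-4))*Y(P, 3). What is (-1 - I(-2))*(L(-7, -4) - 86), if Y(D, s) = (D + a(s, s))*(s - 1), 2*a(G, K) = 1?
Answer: 0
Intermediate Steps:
a(G, K) = ½ (a(G, K) = (½)*1 = ½)
Y(D, s) = (½ + D)*(-1 + s) (Y(D, s) = (D + ½)*(s - 1) = (½ + D)*(-1 + s))
L(P, V) = -4*P*(1 + 2*P) (L(P, V) = (P*(-4))*(-½ + (½)*3 - P + P*3) = (-4*P)*(-½ + 3/2 - P + 3*P) = (-4*P)*(1 + 2*P) = -4*P*(1 + 2*P))
I(x) = 3 - x²
(-1 - I(-2))*(L(-7, -4) - 86) = (-1 - (3 - 1*(-2)²))*(-4*(-7)*(1 + 2*(-7)) - 86) = (-1 - (3 - 1*4))*(-4*(-7)*(1 - 14) - 86) = (-1 - (3 - 4))*(-4*(-7)*(-13) - 86) = (-1 - 1*(-1))*(-364 - 86) = (-1 + 1)*(-450) = 0*(-450) = 0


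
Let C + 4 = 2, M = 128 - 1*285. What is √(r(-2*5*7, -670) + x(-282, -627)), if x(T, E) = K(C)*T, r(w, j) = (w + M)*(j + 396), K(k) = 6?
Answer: √60506 ≈ 245.98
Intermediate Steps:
M = -157 (M = 128 - 285 = -157)
C = -2 (C = -4 + 2 = -2)
r(w, j) = (-157 + w)*(396 + j) (r(w, j) = (w - 157)*(j + 396) = (-157 + w)*(396 + j))
x(T, E) = 6*T
√(r(-2*5*7, -670) + x(-282, -627)) = √((-62172 - 157*(-670) + 396*(-2*5*7) - 670*(-2*5)*7) + 6*(-282)) = √((-62172 + 105190 + 396*(-10*7) - (-6700)*7) - 1692) = √((-62172 + 105190 + 396*(-70) - 670*(-70)) - 1692) = √((-62172 + 105190 - 27720 + 46900) - 1692) = √(62198 - 1692) = √60506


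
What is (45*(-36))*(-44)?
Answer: 71280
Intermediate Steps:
(45*(-36))*(-44) = -1620*(-44) = 71280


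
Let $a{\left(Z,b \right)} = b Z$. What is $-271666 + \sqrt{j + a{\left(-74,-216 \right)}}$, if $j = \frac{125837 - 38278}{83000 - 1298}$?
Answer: $-271666 + \frac{\sqrt{11855979904506}}{27234} \approx -2.7154 \cdot 10^{5}$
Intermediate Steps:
$a{\left(Z,b \right)} = Z b$
$j = \frac{87559}{81702} \approx 1.0717$
$-271666 + \sqrt{j + a{\left(-74,-216 \right)}} = -271666 + \sqrt{\frac{87559}{81702} - -15984} = -271666 + \sqrt{\frac{87559}{81702} + 15984} = -271666 + \sqrt{\frac{1306012327}{81702}} = -271666 + \frac{\sqrt{11855979904506}}{27234}$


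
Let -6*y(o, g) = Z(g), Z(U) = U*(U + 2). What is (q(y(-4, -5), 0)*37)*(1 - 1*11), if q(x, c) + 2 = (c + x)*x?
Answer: -3145/2 ≈ -1572.5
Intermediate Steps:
Z(U) = U*(2 + U)
y(o, g) = -g*(2 + g)/6
q(x, c) = -2 + x*(c + x) (q(x, c) = -2 + (c + x)*x = -2 + x*(c + x))
(q(y(-4, -5), 0)*37)*(1 - 1*11) = ((-2 + (-⅙*(-5)*(2 - 5))² + 0*(-⅙*(-5)*(2 - 5)))*37)*(1 - 1*11) = ((-2 + (-⅙*(-5)*(-3))² + 0*(-⅙*(-5)*(-3)))*37)*(1 - 11) = ((-2 + (-5/2)² + 0*(-5/2))*37)*(-10) = ((-2 + 25/4 + 0)*37)*(-10) = ((17/4)*37)*(-10) = (629/4)*(-10) = -3145/2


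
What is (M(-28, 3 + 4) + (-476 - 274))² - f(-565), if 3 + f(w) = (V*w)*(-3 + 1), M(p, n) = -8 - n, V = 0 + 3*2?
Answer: 578448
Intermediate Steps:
V = 6 (V = 0 + 6 = 6)
f(w) = -3 - 12*w (f(w) = -3 + (6*w)*(-3 + 1) = -3 + (6*w)*(-2) = -3 - 12*w)
(M(-28, 3 + 4) + (-476 - 274))² - f(-565) = ((-8 - (3 + 4)) + (-476 - 274))² - (-3 - 12*(-565)) = ((-8 - 1*7) - 750)² - (-3 + 6780) = ((-8 - 7) - 750)² - 1*6777 = (-15 - 750)² - 6777 = (-765)² - 6777 = 585225 - 6777 = 578448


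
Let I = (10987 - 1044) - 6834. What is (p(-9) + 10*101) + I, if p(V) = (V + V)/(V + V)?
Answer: 4120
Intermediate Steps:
I = 3109 (I = 9943 - 6834 = 3109)
p(V) = 1 (p(V) = (2*V)/((2*V)) = (2*V)*(1/(2*V)) = 1)
(p(-9) + 10*101) + I = (1 + 10*101) + 3109 = (1 + 1010) + 3109 = 1011 + 3109 = 4120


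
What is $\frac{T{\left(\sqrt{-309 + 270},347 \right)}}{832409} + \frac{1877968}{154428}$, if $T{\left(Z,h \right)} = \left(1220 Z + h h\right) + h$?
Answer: $\frac{395471393120}{32136814263} + \frac{1220 i \sqrt{39}}{832409} \approx 12.306 + 0.0091528 i$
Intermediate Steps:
$T{\left(Z,h \right)} = h + h^{2} + 1220 Z$ ($T{\left(Z,h \right)} = \left(1220 Z + h^{2}\right) + h = \left(h^{2} + 1220 Z\right) + h = h + h^{2} + 1220 Z$)
$\frac{T{\left(\sqrt{-309 + 270},347 \right)}}{832409} + \frac{1877968}{154428} = \frac{347 + 347^{2} + 1220 \sqrt{-309 + 270}}{832409} + \frac{1877968}{154428} = \left(347 + 120409 + 1220 \sqrt{-39}\right) \frac{1}{832409} + 1877968 \cdot \frac{1}{154428} = \left(347 + 120409 + 1220 i \sqrt{39}\right) \frac{1}{832409} + \frac{469492}{38607} = \left(120756 + 1220 i \sqrt{39}\right) \frac{1}{832409} + \frac{469492}{38607} = \left(\frac{120756}{832409} + \frac{1220 i \sqrt{39}}{832409}\right) + \frac{469492}{38607} = \frac{395471393120}{32136814263} + \frac{1220 i \sqrt{39}}{832409}$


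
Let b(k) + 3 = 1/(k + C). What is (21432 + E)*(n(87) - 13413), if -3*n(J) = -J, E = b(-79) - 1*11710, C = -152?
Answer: -4292608256/33 ≈ -1.3008e+8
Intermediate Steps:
b(k) = -3 + 1/(-152 + k) (b(k) = -3 + 1/(k - 152) = -3 + 1/(-152 + k))
E = -2705704/231 (E = (457 - 3*(-79))/(-152 - 79) - 1*11710 = (457 + 237)/(-231) - 11710 = -1/231*694 - 11710 = -694/231 - 11710 = -2705704/231 ≈ -11713.)
n(J) = J/3 (n(J) = -(-1)*J/3 = J/3)
(21432 + E)*(n(87) - 13413) = (21432 - 2705704/231)*((⅓)*87 - 13413) = 2245088*(29 - 13413)/231 = (2245088/231)*(-13384) = -4292608256/33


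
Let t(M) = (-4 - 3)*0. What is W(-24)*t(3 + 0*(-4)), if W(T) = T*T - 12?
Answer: 0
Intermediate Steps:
t(M) = 0 (t(M) = -7*0 = 0)
W(T) = -12 + T**2 (W(T) = T**2 - 12 = -12 + T**2)
W(-24)*t(3 + 0*(-4)) = (-12 + (-24)**2)*0 = (-12 + 576)*0 = 564*0 = 0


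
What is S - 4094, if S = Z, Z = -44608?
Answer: -48702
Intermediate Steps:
S = -44608
S - 4094 = -44608 - 4094 = -48702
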